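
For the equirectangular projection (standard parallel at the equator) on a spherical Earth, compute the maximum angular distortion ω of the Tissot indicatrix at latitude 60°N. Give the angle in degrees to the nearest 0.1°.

In the plate carrée (x = Rλ, y = Rφ), meridians are true-scale (h = 1) and parallels are stretched by k = sec φ.
At 60°: h = 1.000, k = 2.000; principal scales a = 2.000, b = 1.000.
sin(ω/2) = (a − b)/(a + b) = 1.0000/3.000 = 0.3333, so ω = 2 arcsin(0.3333) ≈ 38.9°.

38.9°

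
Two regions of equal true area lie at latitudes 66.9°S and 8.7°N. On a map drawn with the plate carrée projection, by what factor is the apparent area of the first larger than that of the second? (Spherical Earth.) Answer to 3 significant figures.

2.52

Plate carrée maps x = Rλ, y = Rφ. The meridian scale is h = 1 and the parallel scale is k = 1/cos φ = sec φ.
Areal scale at 66.9°: h·k = 1.000 × 2.549 = 2.549.
Areal scale at 8.7°: h·k = 1.000 × 1.012 = 1.012.
Ratio = 2.549/1.012 ≈ 2.52.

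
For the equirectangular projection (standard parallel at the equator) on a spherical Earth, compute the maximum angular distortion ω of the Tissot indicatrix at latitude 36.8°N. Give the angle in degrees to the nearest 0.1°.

Plate carrée maps x = Rλ, y = Rφ. The meridian scale is h = 1 and the parallel scale is k = 1/cos φ = sec φ.
At 36.8°: h = 1.000, k = 1.249; principal scales a = 1.249, b = 1.000.
sin(ω/2) = (a − b)/(a + b) = 0.2489/2.249 = 0.1107, so ω = 2 arcsin(0.1107) ≈ 12.7°.

12.7°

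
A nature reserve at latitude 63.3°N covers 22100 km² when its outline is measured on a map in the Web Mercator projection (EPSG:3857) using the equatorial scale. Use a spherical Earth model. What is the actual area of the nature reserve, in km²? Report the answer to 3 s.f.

The Mercator projection is conformal; its linear scale factor is the same in every direction and equals sec φ = 1/cos φ.
Areal scale = k² = sec²φ = 1/cos²(63.3°) = 1/0.4493² = 4.953.
True area = apparent / (areal scale) = 22100 / 4.953 ≈ 4460 km².

4460 km²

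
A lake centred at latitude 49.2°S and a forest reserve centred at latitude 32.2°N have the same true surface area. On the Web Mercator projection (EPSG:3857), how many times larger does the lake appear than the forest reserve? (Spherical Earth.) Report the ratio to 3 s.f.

1.68

Mercator areal scale is sec²φ.
At 49.2°: sec²(49.2°) = 1/0.6534² = 2.342.
At 32.2°: sec²(32.2°) = 1/0.8462² = 1.397.
Ratio = 2.342/1.397 = cos²(32.2°)/cos²(49.2°) ≈ 1.68.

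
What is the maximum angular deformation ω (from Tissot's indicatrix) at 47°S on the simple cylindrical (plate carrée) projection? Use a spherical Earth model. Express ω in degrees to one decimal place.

21.8°

In the plate carrée (x = Rλ, y = Rφ), meridians are true-scale (h = 1) and parallels are stretched by k = sec φ.
At 47°: h = 1.000, k = 1.466; principal scales a = 1.466, b = 1.000.
sin(ω/2) = (a − b)/(a + b) = 0.4663/2.466 = 0.1891, so ω = 2 arcsin(0.1891) ≈ 21.8°.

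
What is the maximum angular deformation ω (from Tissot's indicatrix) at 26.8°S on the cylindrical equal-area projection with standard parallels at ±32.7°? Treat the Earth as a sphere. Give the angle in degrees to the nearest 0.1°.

6.7°

For cylindrical equal-area with standard parallel φ₀, h = cos φ / cos φ₀ and k = cos φ₀ / cos φ, so h·k = 1.
At 26.8°: h = 1.061, k = 0.9428; principal scales a = 1.061, b = 0.9428.
sin(ω/2) = (a − b)/(a + b) = 0.1179/2.003 = 0.05886, so ω = 2 arcsin(0.05886) ≈ 6.7°.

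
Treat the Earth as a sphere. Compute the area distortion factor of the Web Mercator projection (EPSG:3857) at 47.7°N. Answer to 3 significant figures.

2.21

Mercator is conformal, so the point scale is isotropic: h = k = sec φ = 1/cos φ.
Areal scale = k² = sec²φ = 1/cos²(47.7°) = 1/0.6730² = 2.208.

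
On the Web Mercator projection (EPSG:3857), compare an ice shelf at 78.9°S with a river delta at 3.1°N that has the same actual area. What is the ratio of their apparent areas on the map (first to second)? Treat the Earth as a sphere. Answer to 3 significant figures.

26.9

Mercator areal scale is sec²φ.
At 78.9°: sec²(78.9°) = 1/0.1925² = 26.98.
At 3.1°: sec²(3.1°) = 1/0.9985² = 1.003.
Ratio = 26.98/1.003 = cos²(3.1°)/cos²(78.9°) ≈ 26.9.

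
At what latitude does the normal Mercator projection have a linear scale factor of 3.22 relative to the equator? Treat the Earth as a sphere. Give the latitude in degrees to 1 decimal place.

71.9°

Mercator scale is k = sec φ = 1/cos φ.
1/cos φ = 3.22  ⇒  cos φ = 0.3106  ⇒  φ = arccos(0.3106) ≈ 71.9°.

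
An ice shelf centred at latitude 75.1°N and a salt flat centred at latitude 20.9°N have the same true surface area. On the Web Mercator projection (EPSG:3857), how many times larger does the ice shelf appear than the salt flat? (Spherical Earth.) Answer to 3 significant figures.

13.2

On Mercator, area is exaggerated by sec²φ = 1/cos²φ.
At 75.1°: sec²(75.1°) = 1/0.2571² = 15.12.
At 20.9°: sec²(20.9°) = 1/0.9342² = 1.146.
Ratio = 15.12/1.146 = cos²(20.9°)/cos²(75.1°) ≈ 13.2.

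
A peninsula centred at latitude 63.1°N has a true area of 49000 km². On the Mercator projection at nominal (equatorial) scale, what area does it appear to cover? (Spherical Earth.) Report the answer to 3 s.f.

The Mercator projection is conformal; its linear scale factor is the same in every direction and equals sec φ = 1/cos φ.
Areal scale = k² = sec²φ = 1/cos²(63.1°) = 1/0.4524² = 4.885.
Apparent area = 49000 × 4.885 ≈ 239000 km².

239000 km²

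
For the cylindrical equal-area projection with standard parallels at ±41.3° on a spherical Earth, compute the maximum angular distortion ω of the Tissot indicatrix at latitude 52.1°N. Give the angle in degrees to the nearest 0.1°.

For cylindrical equal-area with standard parallel φ₀, h = cos φ / cos φ₀ and k = cos φ₀ / cos φ, so h·k = 1.
At 52.1°: h = 0.8177, k = 1.223; principal scales a = 1.223, b = 0.8177.
sin(ω/2) = (a − b)/(a + b) = 0.4053/2.041 = 0.1986, so ω = 2 arcsin(0.1986) ≈ 22.9°.

22.9°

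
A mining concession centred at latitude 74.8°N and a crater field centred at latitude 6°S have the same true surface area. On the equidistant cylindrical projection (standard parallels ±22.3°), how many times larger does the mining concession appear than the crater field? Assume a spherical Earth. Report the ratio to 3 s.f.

The equidistant cylindrical projection with φ₀ = 22.3° has h = 1 (meridians true) and k = cos φ₀ / cos φ along parallels.
Areal scale at 74.8°: h·k = 1.000 × 3.529 = 3.529.
Areal scale at 6°: h·k = 1.000 × 0.9303 = 0.9303.
Ratio = 3.529/0.9303 ≈ 3.79.

3.79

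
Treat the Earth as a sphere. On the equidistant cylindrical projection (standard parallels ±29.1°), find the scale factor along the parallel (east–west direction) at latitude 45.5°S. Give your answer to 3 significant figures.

1.25

In the equirectangular projection with standard parallel φ₀ = 29.1° (x = Rλ cos φ₀, y = Rφ), meridians are true-scale (h = 1) and the parallel scale is k = cos φ₀ / cos φ.
k = cos 29.1° / cos 45.5° = 0.8738/0.7009 = 1.247.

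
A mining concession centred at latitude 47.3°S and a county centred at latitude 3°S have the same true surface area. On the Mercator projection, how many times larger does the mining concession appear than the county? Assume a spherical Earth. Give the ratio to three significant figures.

Mercator areal scale is sec²φ.
At 47.3°: sec²(47.3°) = 1/0.6782² = 2.174.
At 3°: sec²(3°) = 1/0.9986² = 1.003.
Ratio = 2.174/1.003 = cos²(3°)/cos²(47.3°) ≈ 2.17.

2.17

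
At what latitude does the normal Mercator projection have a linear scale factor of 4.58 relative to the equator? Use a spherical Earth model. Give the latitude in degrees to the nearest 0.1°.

Mercator scale is k = sec φ = 1/cos φ.
1/cos φ = 4.58  ⇒  cos φ = 0.2183  ⇒  φ = arccos(0.2183) ≈ 77.4°.

77.4°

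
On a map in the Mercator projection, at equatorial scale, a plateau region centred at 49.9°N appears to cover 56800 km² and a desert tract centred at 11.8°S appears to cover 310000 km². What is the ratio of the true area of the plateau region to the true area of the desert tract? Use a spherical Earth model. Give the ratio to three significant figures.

0.0793

On Mercator the areal scale is sec²φ, so true area = apparent × cos²φ.
True area of plateau region: 56800 × cos²(49.9°) = 56800 × 0.4149 = 23570 km².
True area of desert tract: 310000 × cos²(11.8°) = 310000 × 0.9582 = 297000 km².
Ratio = 23570 / 297000 ≈ 0.0793.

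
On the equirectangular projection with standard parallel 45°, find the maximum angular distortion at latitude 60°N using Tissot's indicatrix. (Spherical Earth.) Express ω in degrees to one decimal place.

19.8°

With standard parallel φ₀ = 45°, the equirectangular projection gives x = Rλ cos φ₀, y = Rφ, so h = 1 and k = cos 45° / cos φ.
At 60°: h = 1.000, k = 1.414; principal scales a = 1.414, b = 1.000.
sin(ω/2) = (a − b)/(a + b) = 0.4142/2.414 = 0.1716, so ω = 2 arcsin(0.1716) ≈ 19.8°.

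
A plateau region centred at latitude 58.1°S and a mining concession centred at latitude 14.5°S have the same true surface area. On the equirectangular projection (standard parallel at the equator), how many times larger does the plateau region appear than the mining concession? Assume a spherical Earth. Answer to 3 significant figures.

1.83

In the plate carrée (x = Rλ, y = Rφ), meridians are true-scale (h = 1) and parallels are stretched by k = sec φ.
Areal scale at 58.1°: h·k = 1.000 × 1.892 = 1.892.
Areal scale at 14.5°: h·k = 1.000 × 1.033 = 1.033.
Ratio = 1.892/1.033 ≈ 1.83.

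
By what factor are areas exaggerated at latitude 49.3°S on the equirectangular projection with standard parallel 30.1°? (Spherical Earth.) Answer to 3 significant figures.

In the equirectangular projection with standard parallel φ₀ = 30.1° (x = Rλ cos φ₀, y = Rφ), meridians are true-scale (h = 1) and the parallel scale is k = cos φ₀ / cos φ.
Areal scale = h·k = 1 × cos φ₀ / cos φ; at 49.3°, h = 1.000, k = 1.327, so h·k = 1.327.

1.33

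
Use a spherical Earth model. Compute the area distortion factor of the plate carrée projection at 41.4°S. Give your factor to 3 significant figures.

For the equirectangular projection with φ₀ = 0 (plate carrée), h = 1 along meridians and k = sec φ along parallels.
Areal scale = h·k = 1 × sec φ; at 41.4°, h = 1.000, k = 1.333, so h·k = 1.333.

1.33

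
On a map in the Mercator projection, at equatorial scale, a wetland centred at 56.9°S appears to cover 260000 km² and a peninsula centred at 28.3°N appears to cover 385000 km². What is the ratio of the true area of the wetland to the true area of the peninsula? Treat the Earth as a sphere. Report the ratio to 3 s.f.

Mercator's areal exaggeration is sec²φ; hence true area = (apparent area) · cos²φ.
True area of wetland: 260000 × cos²(56.9°) = 260000 × 0.2982 = 77540 km².
True area of peninsula: 385000 × cos²(28.3°) = 385000 × 0.7752 = 298500 km².
Ratio = 77540 / 298500 ≈ 0.260.

0.260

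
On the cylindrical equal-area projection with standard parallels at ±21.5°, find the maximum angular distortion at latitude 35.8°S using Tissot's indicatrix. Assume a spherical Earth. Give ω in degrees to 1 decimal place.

15.7°

For cylindrical equal-area with standard parallel φ₀, h = cos φ / cos φ₀ and k = cos φ₀ / cos φ, so h·k = 1.
At 35.8°: h = 0.8717, k = 1.147; principal scales a = 1.147, b = 0.8717.
sin(ω/2) = (a − b)/(a + b) = 0.2754/2.019 = 0.1364, so ω = 2 arcsin(0.1364) ≈ 15.7°.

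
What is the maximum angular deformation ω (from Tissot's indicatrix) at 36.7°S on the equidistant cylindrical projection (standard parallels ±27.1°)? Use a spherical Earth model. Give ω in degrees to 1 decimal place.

With standard parallel φ₀ = 27.1°, the equirectangular projection gives x = Rλ cos φ₀, y = Rφ, so h = 1 and k = cos 27.1° / cos φ.
At 36.7°: h = 1.000, k = 1.110; principal scales a = 1.110, b = 1.000.
sin(ω/2) = (a − b)/(a + b) = 0.1103/2.110 = 0.05227, so ω = 2 arcsin(0.05227) ≈ 6.0°.

6.0°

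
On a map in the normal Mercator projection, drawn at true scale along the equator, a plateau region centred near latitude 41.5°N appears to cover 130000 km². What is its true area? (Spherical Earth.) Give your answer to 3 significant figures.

72900 km²

For Mercator, h = k = sec φ (a conformal cylindrical projection has a single point scale, 1/cos φ).
Areal scale = k² = sec²φ = 1/cos²(41.5°) = 1/0.7490² = 1.783.
True area = apparent / (areal scale) = 130000 / 1.783 ≈ 72900 km².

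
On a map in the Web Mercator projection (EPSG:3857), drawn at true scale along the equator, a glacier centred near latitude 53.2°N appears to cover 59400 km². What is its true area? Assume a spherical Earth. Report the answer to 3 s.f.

21300 km²

For Mercator, h = k = sec φ (a conformal cylindrical projection has a single point scale, 1/cos φ).
Areal scale = k² = sec²φ = 1/cos²(53.2°) = 1/0.5990² = 2.787.
True area = apparent / (areal scale) = 59400 / 2.787 ≈ 21300 km².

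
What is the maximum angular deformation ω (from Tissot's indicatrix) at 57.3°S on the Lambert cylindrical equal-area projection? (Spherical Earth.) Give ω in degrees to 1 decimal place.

The Lambert cylindrical equal-area projection is the cylindrical equal-area projection with its standard parallel at the equator (φ₀ = 0). For cylindrical equal-area with standard parallel φ₀, h = cos φ / cos φ₀ and k = cos φ₀ / cos φ, so h·k = 1.
At 57.3°: h = 0.5402, k = 1.851; principal scales a = 1.851, b = 0.5402.
sin(ω/2) = (a − b)/(a + b) = 1.311/2.391 = 0.5482, so ω = 2 arcsin(0.5482) ≈ 66.5°.

66.5°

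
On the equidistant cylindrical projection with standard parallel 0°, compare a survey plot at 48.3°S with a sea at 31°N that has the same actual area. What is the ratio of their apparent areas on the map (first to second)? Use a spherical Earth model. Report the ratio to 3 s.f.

1.29

Plate carrée maps x = Rλ, y = Rφ. The meridian scale is h = 1 and the parallel scale is k = 1/cos φ = sec φ.
Areal scale at 48.3°: h·k = 1.000 × 1.503 = 1.503.
Areal scale at 31°: h·k = 1.000 × 1.167 = 1.167.
Ratio = 1.503/1.167 ≈ 1.29.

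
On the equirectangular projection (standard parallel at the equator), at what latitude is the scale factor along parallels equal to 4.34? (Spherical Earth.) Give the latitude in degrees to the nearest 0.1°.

Plate carrée: h = 1, k = sec φ along parallels.
sec φ = 4.34  ⇒  cos φ = 0.2304  ⇒  φ ≈ 76.7°.

76.7°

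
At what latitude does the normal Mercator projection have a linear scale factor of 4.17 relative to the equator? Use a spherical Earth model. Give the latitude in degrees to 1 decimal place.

Mercator scale is k = sec φ = 1/cos φ.
1/cos φ = 4.17  ⇒  cos φ = 0.2398  ⇒  φ = arccos(0.2398) ≈ 76.1°.

76.1°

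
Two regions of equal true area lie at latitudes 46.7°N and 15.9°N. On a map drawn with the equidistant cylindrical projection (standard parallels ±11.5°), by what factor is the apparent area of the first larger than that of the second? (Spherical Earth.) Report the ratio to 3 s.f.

In the equirectangular projection with standard parallel φ₀ = 11.5° (x = Rλ cos φ₀, y = Rφ), meridians are true-scale (h = 1) and the parallel scale is k = cos φ₀ / cos φ.
Areal scale at 46.7°: h·k = 1.000 × 1.429 = 1.429.
Areal scale at 15.9°: h·k = 1.000 × 1.019 = 1.019.
Ratio = 1.429/1.019 ≈ 1.40.

1.40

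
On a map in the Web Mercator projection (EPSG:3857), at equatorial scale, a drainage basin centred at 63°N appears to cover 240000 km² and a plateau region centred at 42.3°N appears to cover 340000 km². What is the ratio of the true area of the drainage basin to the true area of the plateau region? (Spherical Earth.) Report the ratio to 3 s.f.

0.266

On Mercator the areal scale is sec²φ, so true area = apparent × cos²φ.
True area of drainage basin: 240000 × cos²(63°) = 240000 × 0.2061 = 49470 km².
True area of plateau region: 340000 × cos²(42.3°) = 340000 × 0.5471 = 186000 km².
Ratio = 49470 / 186000 ≈ 0.266.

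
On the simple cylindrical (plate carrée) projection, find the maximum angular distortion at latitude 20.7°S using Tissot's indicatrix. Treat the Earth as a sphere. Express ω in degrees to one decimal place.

In the plate carrée (x = Rλ, y = Rφ), meridians are true-scale (h = 1) and parallels are stretched by k = sec φ.
At 20.7°: h = 1.000, k = 1.069; principal scales a = 1.069, b = 1.000.
sin(ω/2) = (a − b)/(a + b) = 0.06901/2.069 = 0.03335, so ω = 2 arcsin(0.03335) ≈ 3.8°.

3.8°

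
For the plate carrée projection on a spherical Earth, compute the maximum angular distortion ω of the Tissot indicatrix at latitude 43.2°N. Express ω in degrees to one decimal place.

In the plate carrée (x = Rλ, y = Rφ), meridians are true-scale (h = 1) and parallels are stretched by k = sec φ.
At 43.2°: h = 1.000, k = 1.372; principal scales a = 1.372, b = 1.000.
sin(ω/2) = (a − b)/(a + b) = 0.3718/2.372 = 0.1568, so ω = 2 arcsin(0.1568) ≈ 18.0°.

18.0°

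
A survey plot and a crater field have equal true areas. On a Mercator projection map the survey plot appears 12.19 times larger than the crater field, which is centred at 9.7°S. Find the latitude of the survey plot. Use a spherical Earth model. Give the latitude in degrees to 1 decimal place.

On Mercator, (apparent₁)/(apparent₂) = sec²φ₁ / sec²φ₂ when true areas are equal.
cos²φ₂ / cos²φ₁ = 12.19  ⇒  cos φ₁ = cos 9.7° / √12.19 = 0.9857/3.491 = 0.2823.
φ₁ = arccos(0.2823) ≈ 73.6°.

73.6°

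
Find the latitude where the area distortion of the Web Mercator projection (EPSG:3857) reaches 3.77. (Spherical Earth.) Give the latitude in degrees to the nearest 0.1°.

59.0°

Mercator areal scale is sec²φ.
sec²φ = 3.77  ⇒  cos²φ = 0.2653  ⇒  cos φ = 0.5150.
φ = arccos(0.5150) ≈ 59.0°.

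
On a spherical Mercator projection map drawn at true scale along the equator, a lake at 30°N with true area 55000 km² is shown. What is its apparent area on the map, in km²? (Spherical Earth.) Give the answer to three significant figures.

For Mercator, h = k = sec φ (a conformal cylindrical projection has a single point scale, 1/cos φ).
Areal scale = k² = sec²φ = 1/cos²(30°) = 1/0.8660² = 1.333.
Apparent area = 55000 × 1.333 ≈ 73300 km².

73300 km²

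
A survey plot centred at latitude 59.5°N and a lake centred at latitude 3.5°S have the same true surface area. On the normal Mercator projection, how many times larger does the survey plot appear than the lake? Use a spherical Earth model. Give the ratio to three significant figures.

3.87

On Mercator, area is exaggerated by sec²φ = 1/cos²φ.
At 59.5°: sec²(59.5°) = 1/0.5075² = 3.882.
At 3.5°: sec²(3.5°) = 1/0.9981² = 1.004.
Ratio = 3.882/1.004 = cos²(3.5°)/cos²(59.5°) ≈ 3.87.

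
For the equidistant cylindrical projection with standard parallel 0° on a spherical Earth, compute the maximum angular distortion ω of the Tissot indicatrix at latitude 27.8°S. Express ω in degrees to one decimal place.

7.0°

For the equirectangular projection with φ₀ = 0 (plate carrée), h = 1 along meridians and k = sec φ along parallels.
At 27.8°: h = 1.000, k = 1.130; principal scales a = 1.130, b = 1.000.
sin(ω/2) = (a − b)/(a + b) = 0.1305/2.130 = 0.06124, so ω = 2 arcsin(0.06124) ≈ 7.0°.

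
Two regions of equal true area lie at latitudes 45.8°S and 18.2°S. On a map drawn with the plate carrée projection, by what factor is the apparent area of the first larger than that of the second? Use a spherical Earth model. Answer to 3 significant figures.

1.36

In the plate carrée (x = Rλ, y = Rφ), meridians are true-scale (h = 1) and parallels are stretched by k = sec φ.
Areal scale at 45.8°: h·k = 1.000 × 1.434 = 1.434.
Areal scale at 18.2°: h·k = 1.000 × 1.053 = 1.053.
Ratio = 1.434/1.053 ≈ 1.36.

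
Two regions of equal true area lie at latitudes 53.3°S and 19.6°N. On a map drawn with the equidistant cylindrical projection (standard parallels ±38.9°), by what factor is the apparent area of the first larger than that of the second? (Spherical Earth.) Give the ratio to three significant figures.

1.58

The equidistant cylindrical projection with φ₀ = 38.9° has h = 1 (meridians true) and k = cos φ₀ / cos φ along parallels.
Areal scale at 53.3°: h·k = 1.000 × 1.302 = 1.302.
Areal scale at 19.6°: h·k = 1.000 × 0.8261 = 0.8261.
Ratio = 1.302/0.8261 ≈ 1.58.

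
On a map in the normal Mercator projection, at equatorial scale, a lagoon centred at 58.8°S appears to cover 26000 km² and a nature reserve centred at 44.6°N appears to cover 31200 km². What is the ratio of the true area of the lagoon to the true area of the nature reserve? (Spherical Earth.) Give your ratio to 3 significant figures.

0.441

Mercator's areal exaggeration is sec²φ; hence true area = (apparent area) · cos²φ.
True area of lagoon: 26000 × cos²(58.8°) = 26000 × 0.2684 = 6977 km².
True area of nature reserve: 31200 × cos²(44.6°) = 31200 × 0.5070 = 15820 km².
Ratio = 6977 / 15820 ≈ 0.441.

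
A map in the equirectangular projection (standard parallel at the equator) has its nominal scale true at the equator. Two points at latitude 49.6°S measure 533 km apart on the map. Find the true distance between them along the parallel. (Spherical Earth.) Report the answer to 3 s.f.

345 km

In the plate carrée (x = Rλ, y = Rφ), meridians are true-scale (h = 1) and parallels are stretched by k = sec φ.
Along the parallel at 49.6°, map distances are exaggerated by k = sec 49.6° = 1.543.
True distance = 533 / 1.543 = 533 × cos 49.6° ≈ 345 km.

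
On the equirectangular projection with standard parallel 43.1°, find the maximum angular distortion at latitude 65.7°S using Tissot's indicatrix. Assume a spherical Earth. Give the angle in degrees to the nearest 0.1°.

With standard parallel φ₀ = 43.1°, the equirectangular projection gives x = Rλ cos φ₀, y = Rφ, so h = 1 and k = cos 43.1° / cos φ.
At 65.7°: h = 1.000, k = 1.774; principal scales a = 1.774, b = 1.000.
sin(ω/2) = (a − b)/(a + b) = 0.7743/2.774 = 0.2791, so ω = 2 arcsin(0.2791) ≈ 32.4°.

32.4°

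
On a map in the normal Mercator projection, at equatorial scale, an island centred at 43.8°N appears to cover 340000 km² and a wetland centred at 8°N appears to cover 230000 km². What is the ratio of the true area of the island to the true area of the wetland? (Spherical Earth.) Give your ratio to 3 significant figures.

Mercator's areal exaggeration is sec²φ; hence true area = (apparent area) · cos²φ.
True area of island: 340000 × cos²(43.8°) = 340000 × 0.5209 = 177100 km².
True area of wetland: 230000 × cos²(8°) = 230000 × 0.9806 = 225500 km².
Ratio = 177100 / 225500 ≈ 0.785.

0.785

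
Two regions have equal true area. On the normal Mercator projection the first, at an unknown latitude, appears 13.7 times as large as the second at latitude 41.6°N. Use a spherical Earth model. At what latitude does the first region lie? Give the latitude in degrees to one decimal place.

On Mercator, (apparent₁)/(apparent₂) = sec²φ₁ / sec²φ₂ when true areas are equal.
cos²φ₂ / cos²φ₁ = 13.7  ⇒  cos φ₁ = cos 41.6° / √13.7 = 0.7478/3.701 = 0.2020.
φ₁ = arccos(0.2020) ≈ 78.3°.

78.3°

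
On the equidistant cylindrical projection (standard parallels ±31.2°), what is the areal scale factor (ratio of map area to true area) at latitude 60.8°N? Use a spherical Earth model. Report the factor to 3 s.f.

In the equirectangular projection with standard parallel φ₀ = 31.2° (x = Rλ cos φ₀, y = Rφ), meridians are true-scale (h = 1) and the parallel scale is k = cos φ₀ / cos φ.
Areal scale = h·k = 1 × cos φ₀ / cos φ; at 60.8°, h = 1.000, k = 1.753, so h·k = 1.753.

1.75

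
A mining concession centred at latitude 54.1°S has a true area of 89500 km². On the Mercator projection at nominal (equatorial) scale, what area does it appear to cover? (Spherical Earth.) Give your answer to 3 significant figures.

For Mercator, h = k = sec φ (a conformal cylindrical projection has a single point scale, 1/cos φ).
Areal scale = k² = sec²φ = 1/cos²(54.1°) = 1/0.5864² = 2.908.
Apparent area = 89500 × 2.908 ≈ 260000 km².

260000 km²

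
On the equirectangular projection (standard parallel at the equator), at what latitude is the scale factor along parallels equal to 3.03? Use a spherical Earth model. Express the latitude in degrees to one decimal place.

Plate carrée: h = 1, k = sec φ along parallels.
sec φ = 3.03  ⇒  cos φ = 0.3300  ⇒  φ ≈ 70.7°.

70.7°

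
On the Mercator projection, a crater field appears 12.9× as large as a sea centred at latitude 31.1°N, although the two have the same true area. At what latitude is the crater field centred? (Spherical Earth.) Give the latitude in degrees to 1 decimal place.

For equal true areas on Mercator, apparent areas scale as sec²φ, so the ratio is cos²φ₂ / cos²φ₁.
cos²φ₂ / cos²φ₁ = 12.9  ⇒  cos φ₁ = cos 31.1° / √12.9 = 0.8563/3.592 = 0.2384.
φ₁ = arccos(0.2384) ≈ 76.2°.

76.2°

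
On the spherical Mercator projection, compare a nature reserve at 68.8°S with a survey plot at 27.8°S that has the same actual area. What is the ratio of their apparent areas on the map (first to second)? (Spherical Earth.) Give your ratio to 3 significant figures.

On Mercator, area is exaggerated by sec²φ = 1/cos²φ.
At 68.8°: sec²(68.8°) = 1/0.3616² = 7.647.
At 27.8°: sec²(27.8°) = 1/0.8846² = 1.278.
Ratio = 7.647/1.278 = cos²(27.8°)/cos²(68.8°) ≈ 5.98.

5.98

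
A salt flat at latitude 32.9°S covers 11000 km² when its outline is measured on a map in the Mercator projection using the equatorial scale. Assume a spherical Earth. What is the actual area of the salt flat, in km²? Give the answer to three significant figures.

7750 km²

The Mercator projection is conformal; its linear scale factor is the same in every direction and equals sec φ = 1/cos φ.
Areal scale = k² = sec²φ = 1/cos²(32.9°) = 1/0.8396² = 1.419.
True area = apparent / (areal scale) = 11000 / 1.419 ≈ 7750 km².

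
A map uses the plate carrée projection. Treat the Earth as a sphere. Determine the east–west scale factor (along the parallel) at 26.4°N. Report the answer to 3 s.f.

1.12

In the plate carrée (x = Rλ, y = Rφ), meridians are true-scale (h = 1) and parallels are stretched by k = sec φ.
k = 1/cos 26.4° = 1/0.8957 = 1.116.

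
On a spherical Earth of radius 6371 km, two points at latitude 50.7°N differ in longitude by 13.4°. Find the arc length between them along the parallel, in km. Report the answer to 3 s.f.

Arc length along a parallel = R cos φ · Δλ (with Δλ in radians).
= 6371 × cos 50.7° × (13.4° × π/180) = 6371 × 0.6334 × 0.2339 ≈ 944 km.

944 km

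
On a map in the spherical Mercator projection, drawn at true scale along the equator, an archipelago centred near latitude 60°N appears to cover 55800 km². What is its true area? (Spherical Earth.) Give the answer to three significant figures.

14000 km²

The Mercator projection is conformal; its linear scale factor is the same in every direction and equals sec φ = 1/cos φ.
Areal scale = k² = sec²φ = 1/cos²(60°) = 1/0.5000² = 4.000.
True area = apparent / (areal scale) = 55800 / 4.000 ≈ 14000 km².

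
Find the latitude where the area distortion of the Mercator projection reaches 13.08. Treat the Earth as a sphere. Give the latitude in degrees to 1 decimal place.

Mercator areal scale is sec²φ.
sec²φ = 13.08  ⇒  cos²φ = 0.07645  ⇒  cos φ = 0.2765.
φ = arccos(0.2765) ≈ 73.9°.

73.9°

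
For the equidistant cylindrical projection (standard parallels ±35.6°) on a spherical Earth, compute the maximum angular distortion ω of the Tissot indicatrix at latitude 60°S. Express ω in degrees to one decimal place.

27.6°

The equidistant cylindrical projection with φ₀ = 35.6° has h = 1 (meridians true) and k = cos φ₀ / cos φ along parallels.
At 60°: h = 1.000, k = 1.626; principal scales a = 1.626, b = 1.000.
sin(ω/2) = (a − b)/(a + b) = 0.6262/2.626 = 0.2384, so ω = 2 arcsin(0.2384) ≈ 27.6°.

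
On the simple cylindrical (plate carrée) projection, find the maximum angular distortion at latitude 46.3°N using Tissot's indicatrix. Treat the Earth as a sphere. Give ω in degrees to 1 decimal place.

21.1°

Plate carrée maps x = Rλ, y = Rφ. The meridian scale is h = 1 and the parallel scale is k = 1/cos φ = sec φ.
At 46.3°: h = 1.000, k = 1.447; principal scales a = 1.447, b = 1.000.
sin(ω/2) = (a − b)/(a + b) = 0.4474/2.447 = 0.1828, so ω = 2 arcsin(0.1828) ≈ 21.1°.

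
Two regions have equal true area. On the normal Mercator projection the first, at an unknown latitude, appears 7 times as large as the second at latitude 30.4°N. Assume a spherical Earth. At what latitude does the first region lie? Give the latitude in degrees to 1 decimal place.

On Mercator, (apparent₁)/(apparent₂) = sec²φ₁ / sec²φ₂ when true areas are equal.
cos²φ₂ / cos²φ₁ = 7  ⇒  cos φ₁ = cos 30.4° / √7 = 0.8625/2.646 = 0.3260.
φ₁ = arccos(0.3260) ≈ 71.0°.

71.0°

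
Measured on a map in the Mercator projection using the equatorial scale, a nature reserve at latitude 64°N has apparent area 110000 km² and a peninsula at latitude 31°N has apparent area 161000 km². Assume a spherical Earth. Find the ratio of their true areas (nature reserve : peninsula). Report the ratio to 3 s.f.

On Mercator the areal scale is sec²φ, so true area = apparent × cos²φ.
True area of nature reserve: 110000 × cos²(64°) = 110000 × 0.1922 = 21140 km².
True area of peninsula: 161000 × cos²(31°) = 161000 × 0.7347 = 118300 km².
Ratio = 21140 / 118300 ≈ 0.179.

0.179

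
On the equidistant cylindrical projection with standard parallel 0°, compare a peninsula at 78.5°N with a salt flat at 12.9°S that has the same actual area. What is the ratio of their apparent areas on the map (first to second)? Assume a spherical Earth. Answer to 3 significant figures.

For the equirectangular projection with φ₀ = 0 (plate carrée), h = 1 along meridians and k = sec φ along parallels.
Areal scale at 78.5°: h·k = 1.000 × 5.016 = 5.016.
Areal scale at 12.9°: h·k = 1.000 × 1.026 = 1.026.
Ratio = 5.016/1.026 ≈ 4.89.

4.89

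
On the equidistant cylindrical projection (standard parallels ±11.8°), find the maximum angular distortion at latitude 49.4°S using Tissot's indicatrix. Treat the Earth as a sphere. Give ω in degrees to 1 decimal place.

With standard parallel φ₀ = 11.8°, the equirectangular projection gives x = Rλ cos φ₀, y = Rφ, so h = 1 and k = cos 11.8° / cos φ.
At 49.4°: h = 1.000, k = 1.504; principal scales a = 1.504, b = 1.000.
sin(ω/2) = (a − b)/(a + b) = 0.5042/2.504 = 0.2013, so ω = 2 arcsin(0.2013) ≈ 23.2°.

23.2°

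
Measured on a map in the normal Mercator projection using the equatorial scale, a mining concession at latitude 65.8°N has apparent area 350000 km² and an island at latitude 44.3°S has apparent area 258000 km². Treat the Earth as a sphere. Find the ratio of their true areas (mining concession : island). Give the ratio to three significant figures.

Mercator's areal exaggeration is sec²φ; hence true area = (apparent area) · cos²φ.
True area of mining concession: 350000 × cos²(65.8°) = 350000 × 0.1680 = 58810 km².
True area of island: 258000 × cos²(44.3°) = 258000 × 0.5122 = 132200 km².
Ratio = 58810 / 132200 ≈ 0.445.

0.445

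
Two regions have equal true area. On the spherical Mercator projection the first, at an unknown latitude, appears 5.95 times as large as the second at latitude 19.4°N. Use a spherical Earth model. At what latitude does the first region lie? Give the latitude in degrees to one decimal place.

67.3°

Mercator areal scale is sec²φ, so apparent-area ratio = sec²φ₁ / sec²φ₂ = cos²φ₂ / cos²φ₁.
cos²φ₂ / cos²φ₁ = 5.95  ⇒  cos φ₁ = cos 19.4° / √5.95 = 0.9432/2.439 = 0.3867.
φ₁ = arccos(0.3867) ≈ 67.3°.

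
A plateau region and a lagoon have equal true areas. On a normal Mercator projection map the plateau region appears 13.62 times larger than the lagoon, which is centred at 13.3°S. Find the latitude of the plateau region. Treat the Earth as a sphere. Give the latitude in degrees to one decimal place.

On Mercator, (apparent₁)/(apparent₂) = sec²φ₁ / sec²φ₂ when true areas are equal.
cos²φ₂ / cos²φ₁ = 13.62  ⇒  cos φ₁ = cos 13.3° / √13.62 = 0.9732/3.691 = 0.2637.
φ₁ = arccos(0.2637) ≈ 74.7°.

74.7°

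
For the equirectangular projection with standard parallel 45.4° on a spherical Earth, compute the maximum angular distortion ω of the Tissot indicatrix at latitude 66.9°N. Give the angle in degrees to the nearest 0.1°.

With standard parallel φ₀ = 45.4°, the equirectangular projection gives x = Rλ cos φ₀, y = Rφ, so h = 1 and k = cos 45.4° / cos φ.
At 66.9°: h = 1.000, k = 1.790; principal scales a = 1.790, b = 1.000.
sin(ω/2) = (a − b)/(a + b) = 0.7897/2.790 = 0.2831, so ω = 2 arcsin(0.2831) ≈ 32.9°.

32.9°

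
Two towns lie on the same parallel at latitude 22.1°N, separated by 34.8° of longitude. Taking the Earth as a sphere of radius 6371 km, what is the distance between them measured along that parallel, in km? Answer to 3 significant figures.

Arc length along a parallel = R cos φ · Δλ (with Δλ in radians).
= 6371 × cos 22.1° × (34.8° × π/180) = 6371 × 0.9265 × 0.6074 ≈ 3590 km.

3590 km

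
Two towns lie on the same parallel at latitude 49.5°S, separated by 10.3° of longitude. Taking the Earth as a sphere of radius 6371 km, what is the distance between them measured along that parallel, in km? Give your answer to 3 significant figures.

744 km

Arc length along a parallel = R cos φ · Δλ (with Δλ in radians).
= 6371 × cos 49.5° × (10.3° × π/180) = 6371 × 0.6494 × 0.1798 ≈ 744 km.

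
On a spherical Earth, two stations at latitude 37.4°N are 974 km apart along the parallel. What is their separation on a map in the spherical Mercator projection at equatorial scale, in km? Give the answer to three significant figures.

1230 km

For Mercator, h = k = sec φ (a conformal cylindrical projection has a single point scale, 1/cos φ).
Along the parallel, k = sec 37.4° = 1/0.7944 = 1.259.
Map distance = 974 × 1.259 ≈ 1230 km.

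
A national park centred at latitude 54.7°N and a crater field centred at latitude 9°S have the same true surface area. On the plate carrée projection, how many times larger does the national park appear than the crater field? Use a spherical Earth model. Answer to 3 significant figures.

Plate carrée maps x = Rλ, y = Rφ. The meridian scale is h = 1 and the parallel scale is k = 1/cos φ = sec φ.
Areal scale at 54.7°: h·k = 1.000 × 1.731 = 1.731.
Areal scale at 9°: h·k = 1.000 × 1.012 = 1.012.
Ratio = 1.731/1.012 ≈ 1.71.

1.71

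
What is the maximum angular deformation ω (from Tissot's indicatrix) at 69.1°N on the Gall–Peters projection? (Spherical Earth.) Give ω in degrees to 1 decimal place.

Gall–Peters is a cylindrical equal-area projection with standard parallels at ±45°. A cylindrical equal-area projection with standard parallel φ₀ has meridian scale h = cos φ / cos φ₀ and parallel scale k = cos φ₀ / cos φ (so areas are preserved, h·k = 1).
At 69.1°: h = 0.5045, k = 1.982; principal scales a = 1.982, b = 0.5045.
sin(ω/2) = (a − b)/(a + b) = 1.478/2.487 = 0.5942, so ω = 2 arcsin(0.5942) ≈ 72.9°.

72.9°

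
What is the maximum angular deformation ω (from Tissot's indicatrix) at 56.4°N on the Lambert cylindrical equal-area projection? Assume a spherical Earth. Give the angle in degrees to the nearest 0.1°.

64.2°

The Lambert cylindrical equal-area projection is the cylindrical equal-area projection with its standard parallel at the equator (φ₀ = 0). A cylindrical equal-area projection with standard parallel φ₀ has meridian scale h = cos φ / cos φ₀ and parallel scale k = cos φ₀ / cos φ (so areas are preserved, h·k = 1).
At 56.4°: h = 0.5534, k = 1.807; principal scales a = 1.807, b = 0.5534.
sin(ω/2) = (a − b)/(a + b) = 1.254/2.360 = 0.5311, so ω = 2 arcsin(0.5311) ≈ 64.2°.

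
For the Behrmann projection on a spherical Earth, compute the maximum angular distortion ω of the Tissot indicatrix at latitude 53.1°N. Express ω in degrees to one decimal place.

41.1°

The Behrmann projection is cylindrical equal-area with φ₀ = 30°. For cylindrical equal-area with standard parallel φ₀, h = cos φ / cos φ₀ and k = cos φ₀ / cos φ, so h·k = 1.
At 53.1°: h = 0.6933, k = 1.442; principal scales a = 1.442, b = 0.6933.
sin(ω/2) = (a − b)/(a + b) = 0.7491/2.136 = 0.3507, so ω = 2 arcsin(0.3507) ≈ 41.1°.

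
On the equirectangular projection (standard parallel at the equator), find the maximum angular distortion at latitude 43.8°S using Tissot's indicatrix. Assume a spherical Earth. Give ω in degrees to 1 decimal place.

18.6°

Plate carrée maps x = Rλ, y = Rφ. The meridian scale is h = 1 and the parallel scale is k = 1/cos φ = sec φ.
At 43.8°: h = 1.000, k = 1.386; principal scales a = 1.386, b = 1.000.
sin(ω/2) = (a − b)/(a + b) = 0.3855/2.386 = 0.1616, so ω = 2 arcsin(0.1616) ≈ 18.6°.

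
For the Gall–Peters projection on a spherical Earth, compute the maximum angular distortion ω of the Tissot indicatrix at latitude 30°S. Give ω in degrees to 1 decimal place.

23.1°

The Gall–Peters projection is cylindrical equal-area with φ₀ = 45°. A cylindrical equal-area projection with standard parallel φ₀ has meridian scale h = cos φ / cos φ₀ and parallel scale k = cos φ₀ / cos φ (so areas are preserved, h·k = 1).
At 30°: h = 1.225, k = 0.8165; principal scales a = 1.225, b = 0.8165.
sin(ω/2) = (a − b)/(a + b) = 0.4082/2.041 = 0.2000, so ω = 2 arcsin(0.2000) ≈ 23.1°.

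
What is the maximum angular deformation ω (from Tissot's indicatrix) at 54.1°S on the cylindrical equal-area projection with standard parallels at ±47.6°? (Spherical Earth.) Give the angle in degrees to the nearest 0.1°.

Cylindrical equal-area (φ₀ = 47.6°): h = cos φ / cos 47.6° along meridians, k = cos 47.6° / cos φ along parallels; h·k = 1.
At 54.1°: h = 0.8696, k = 1.150; principal scales a = 1.150, b = 0.8696.
sin(ω/2) = (a − b)/(a + b) = 0.2804/2.020 = 0.1388, so ω = 2 arcsin(0.1388) ≈ 16.0°.

16.0°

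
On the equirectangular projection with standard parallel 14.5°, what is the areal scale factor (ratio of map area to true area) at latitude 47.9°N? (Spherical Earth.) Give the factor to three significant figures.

With standard parallel φ₀ = 14.5°, the equirectangular projection gives x = Rλ cos φ₀, y = Rφ, so h = 1 and k = cos 14.5° / cos φ.
Areal scale = h·k = 1 × cos φ₀ / cos φ; at 47.9°, h = 1.000, k = 1.444, so h·k = 1.444.

1.44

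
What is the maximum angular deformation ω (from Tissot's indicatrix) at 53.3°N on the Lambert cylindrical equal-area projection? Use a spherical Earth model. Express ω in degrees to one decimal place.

The Lambert cylindrical equal-area projection is the cylindrical equal-area projection with its standard parallel at the equator (φ₀ = 0). Cylindrical equal-area (φ₀ = 0°): h = cos φ / cos 0° along meridians, k = cos 0° / cos φ along parallels; h·k = 1.
At 53.3°: h = 0.5976, k = 1.673; principal scales a = 1.673, b = 0.5976.
sin(ω/2) = (a − b)/(a + b) = 1.076/2.271 = 0.4737, so ω = 2 arcsin(0.4737) ≈ 56.5°.

56.5°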